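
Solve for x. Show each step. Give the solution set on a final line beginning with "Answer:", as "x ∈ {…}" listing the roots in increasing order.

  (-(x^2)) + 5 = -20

Step 1. [(-(x^2)) + 5 = -20] the outer +5 inverts by subtracting 5 ⇒ sub: -(x^2) = -25.
Step 2. [-(x^2) = -25] flip signs both sides. So neg: x^2 = 25.
Step 3. [x^2 = 25] √ both sides: 25 ≥ 0 gives two branches, so sqrt: x = 5 or -5.

Answer: x ∈ {-5, 5}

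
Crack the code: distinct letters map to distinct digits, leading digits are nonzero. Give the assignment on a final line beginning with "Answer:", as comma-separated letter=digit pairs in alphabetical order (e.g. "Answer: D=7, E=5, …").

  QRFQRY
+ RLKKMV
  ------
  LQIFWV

Step 1. [col 1: Y + V ≡ V (mod 10)] column 1: given nothing yet, carry-in 0, and all letters distinct, none taken yet, Y+V≡V (mod 10) forces Y=0, so Y=0.
Step 2. [col 1: Y + V ≡ V (mod 10)] no forcing yet in column 1 (carry-in 0); V=8 is free and consistent — try it ⇒ V=8.
Step 3. [col 2: R + M ≡ W (mod 10)] M=9 is one option consistent with column 2 (R + M ≡ W (mod 10), carry-in 0) — take it ⇒ M=9.
Step 4. [col 2: R + M ≡ W (mod 10)] several values work for R in column 2 (R + M ≡ W (mod 10), carry-in 0); try R=4 ⇒ R=4.
Step 5. [col 2: R + M ≡ W (mod 10)] in column 2 we have R+M≡W with carry-in 0; given R=4, M=9 and digits 0,4,8,9 already taken and all letters distinct, that pins W to 3, so W=3.
Step 6. [col 3: Q + K ≡ F (mod 10)] no forcing yet in column 3 (carry-in 1); Q=1 is free and consistent — try it ⇒ Q=1.
Step 7. [col 3: Q + K ≡ F (mod 10)] column 3: given Q=1, carry-in 1, and digits 0,1,3,4,8,9 already taken and all letters distinct, Q+K≡F (mod 10) forces K=5. So K=5.
Step 8. [col 3: Q + K ≡ F (mod 10)] column 3 reads Q+K+carry(1)=F with Q=1, K=5; with digits 0,1,3,4,5,8,9 already taken and all letters distinct, the only value for F is 7. So F=7.
Step 9. [col 4: F + K ≡ I (mod 10)] column 4 reads F+K+carry(0)=I with F=7, K=5; with digits 0,1,3,4,5,7,8,9 already taken and all letters distinct, the only value for I is 2 ⇒ I=2.
Step 10. [col 5: R + L ≡ Q (mod 10)] in column 5 we have R+L≡Q with carry-in 1; given R=4, Q=1 and digits 0,1,2,3,4,5,7,8,9 already taken and all letters distinct, that pins L to 6 ⇒ L=6.

Answer: F=7, I=2, K=5, L=6, M=9, Q=1, R=4, V=8, W=3, Y=0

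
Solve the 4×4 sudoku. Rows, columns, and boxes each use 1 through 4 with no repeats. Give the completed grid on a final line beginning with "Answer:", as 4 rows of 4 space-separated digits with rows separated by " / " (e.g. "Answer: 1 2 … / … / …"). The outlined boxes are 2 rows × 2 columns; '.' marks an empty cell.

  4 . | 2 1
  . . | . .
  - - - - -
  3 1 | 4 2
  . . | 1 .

Step 1. [r2c3∈{3}] nothing but 3 survives at r2c3 ⇒ r2c3=3.
Step 2. [r4c1∈{2}] only 2 remains possible at r4c1, so r4c1=2.
Step 3. [r4c2∈{4}] nothing but 4 survives at r4c2. So r4c2=4.
Step 4. [r2c2∈{2}] nothing but 2 survives at r2c2. So r2c2=2.
Step 5. [r4c4∈{3}] r4c4 has the single candidate 3, so r4c4=3.
Step 6. [r2c4∈{4}] r2c4's peers cover all but 4, so r2c4=4.
Step 7. [r2c1∈{1}] nothing but 1 survives at r2c1. So r2c1=1.
Step 8. [r1c2∈{3}] only 3 remains possible at r1c2. So r1c2=3.

Answer: 4 3 2 1 / 1 2 3 4 / 3 1 4 2 / 2 4 1 3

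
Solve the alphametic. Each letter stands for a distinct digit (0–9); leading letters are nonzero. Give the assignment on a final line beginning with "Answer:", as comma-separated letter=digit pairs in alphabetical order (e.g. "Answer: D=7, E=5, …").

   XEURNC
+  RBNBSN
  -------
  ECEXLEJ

Step 1. [col 1: C + N ≡ J (mod 10)] several values work for N in column 1 (C + N ≡ J (mod 10), carry-in 0); try N=2. So N=2.
Step 2. [col 1: C + N ≡ J (mod 10)] no forcing yet in column 1 (carry-in 0); C=3 is free and consistent — try it ⇒ C=3.
Step 3. [E] the sum has 7 digits but both addends have 6; that extra leading digit E is the final carry, namely 1. So E=1.
Step 4. [col 1: C + N ≡ J (mod 10)] column 1 reads C+N+carry(0)=J with C=3, N=2; with digits 1,2,3 already taken and all letters distinct, the only value for J is 5 ⇒ J=5.
Step 5. [col 2: N + S ≡ E (mod 10)] column 2 reads N+S+carry(0)=E with N=2, E=1; with digits 1,2,3,5 already taken and all letters distinct, the only value for S is 9 ⇒ S=9.
Step 6. [col 3: R + B ≡ L (mod 10)] B=0 is one option consistent with column 3 (R + B ≡ L (mod 10), carry-in 1) — take it ⇒ B=0.
Step 7. [col 3: R + B ≡ L (mod 10)] no forcing yet in column 3 (carry-in 1); L=8 is free and consistent — try it, so L=8.
Step 8. [col 3: R + B ≡ L (mod 10)] column 3: given B=0, L=8, carry-in 1, and digits 0,1,2,3,5,8,9 already taken and all letters distinct, R+B≡L (mod 10) forces R=7 ⇒ R=7.
Step 9. [col 4: U + N ≡ X (mod 10)] in column 4 we have U+N≡X with carry-in 0; given N=2 and digits 0,1,2,3,5,7,8,9 already taken and all letters distinct, that pins U to 4, so U=4.
Step 10. [col 4: U + N ≡ X (mod 10)] from column 4 (U=4, N=2, carry-in 0, digits 0,1,2,3,4,5,7,8,9 already taken and all letters distinct): X must equal 6, so X=6.

Answer: B=0, C=3, E=1, J=5, L=8, N=2, R=7, S=9, U=4, X=6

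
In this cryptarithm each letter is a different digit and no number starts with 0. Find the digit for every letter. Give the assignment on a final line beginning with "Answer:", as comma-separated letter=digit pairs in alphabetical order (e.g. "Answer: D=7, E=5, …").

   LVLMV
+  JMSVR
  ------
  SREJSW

Step 1. [col 1: V + R ≡ W (mod 10)] W=2 is one option consistent with column 1 (V + R ≡ W (mod 10), carry-in 0) — take it ⇒ W=2.
Step 2. [S] adding two 5-digit numbers gives at most 5+1 digits, and here it does — S is that final carry and must be 1. So S=1.
Step 3. [col 1: V + R ≡ W (mod 10)] no forcing yet in column 1 (carry-in 0); V=7 is free and consistent — try it. So V=7.
Step 4. [col 1: V + R ≡ W (mod 10)] column 1: given V=7, W=2, carry-in 0, and digits 1,2,7 already taken and all letters distinct, V+R≡W (mod 10) forces R=5 ⇒ R=5.
Step 5. [col 2: M + V ≡ S (mod 10)] column 2: given V=7, S=1, carry-in 1, and digits 1,2,5,7 already taken and all letters distinct, M+V≡S (mod 10) forces M=3, so M=3.
Step 6. [col 3: L + S ≡ J (mod 10)] column 3 (L + S ≡ J (mod 10), carry-in 1) doesn't pin J yet; pick J=8 and continue. So J=8.
Step 7. [col 3: L + S ≡ J (mod 10)] in column 3 we have L+S≡J with carry-in 1; given S=1, J=8 and digits 1,2,3,5,7,8 already taken and all letters distinct, that pins L to 6, so L=6.
Step 8. [col 4: V + M ≡ E (mod 10)] from column 4 (V=7, M=3, carry-in 0, digits 1,2,3,5,6,7,8 already taken and all letters distinct): E must equal 0 ⇒ E=0.

Answer: E=0, J=8, L=6, M=3, R=5, S=1, V=7, W=2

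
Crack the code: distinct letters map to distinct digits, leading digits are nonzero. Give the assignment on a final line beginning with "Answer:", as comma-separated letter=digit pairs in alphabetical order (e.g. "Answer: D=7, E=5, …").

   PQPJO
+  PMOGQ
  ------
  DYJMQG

Step 1. [col 1: O + Q ≡ G (mod 10)] no forcing yet in column 1 (carry-in 0); G=2 is free and consistent — try it ⇒ G=2.
Step 2. [col 1: O + Q ≡ G (mod 10)] several values work for O in column 1 (O + Q ≡ G (mod 10), carry-in 0); try O=9. So O=9.
Step 3. [col 1: O + Q ≡ G (mod 10)] column 1 reads O+Q+carry(0)=G with O=9, G=2; with digits 2,9 already taken and all letters distinct, the only value for Q is 3. So Q=3.
Step 4. [col 2: J + G ≡ Q (mod 10)] column 2 reads J+G+carry(1)=Q with G=2, Q=3; with digits 2,3,9 already taken and all letters distinct, the only value for J is 0, so J=0.
Step 5. [col 3: P + O ≡ M (mod 10)] no forcing yet in column 3 (carry-in 0); P=7 is free and consistent — try it ⇒ P=7.
Step 6. [D] the sum has 6 digits but both addends have 5; that extra leading digit D is the final carry, namely 1, so D=1.
Step 7. [col 3: P + O ≡ M (mod 10)] from column 3 (P=7, O=9, carry-in 0, digits 0,1,2,3,7,9 already taken and all letters distinct): M must equal 6, so M=6.
Step 8. [col 5: P + P ≡ Y (mod 10)] column 5 reads P+P+carry(1)=Y with P=7; with digits 0,1,2,3,6,7,9 already taken and all letters distinct, the only value for Y is 5. So Y=5.

Answer: D=1, G=2, J=0, M=6, O=9, P=7, Q=3, Y=5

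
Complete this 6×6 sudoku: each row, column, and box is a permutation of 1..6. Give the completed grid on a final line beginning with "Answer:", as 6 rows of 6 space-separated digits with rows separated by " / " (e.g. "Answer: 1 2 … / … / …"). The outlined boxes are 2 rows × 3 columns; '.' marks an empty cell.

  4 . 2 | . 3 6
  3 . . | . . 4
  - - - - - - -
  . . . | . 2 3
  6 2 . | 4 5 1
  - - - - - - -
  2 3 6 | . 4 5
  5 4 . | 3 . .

Step 1. [r2c5∈{1}] nothing but 1 survives at r2c5 ⇒ r2c5=1.
Step 2. [r2c3∈{5}] r2c3 has the single candidate 5 ⇒ r2c3=5.
Step 3. [r3c1∈{1}] r3c1 is down to just 1 ⇒ r3c1=1.
Step 4. [r3c2∈{5}] r3c2 has the single candidate 5, so r3c2=5.
Step 5. [r1c2∈{1}] r1c2 has the single candidate 1. So r1c2=1.
Step 6. [r2c2∈{6}] only 6 remains possible at r2c2, so r2c2=6.
Step 7. [r4c3∈{3}] r4c3 is down to just 3 ⇒ r4c3=3.
Step 8. [r3c3∈{4}] only 4 remains possible at r3c3, so r3c3=4.
Step 9. [r5c4∈{1}] nothing but 1 survives at r5c4. So r5c4=1.
Step 10. [r3c4∈{6}] r3c4's peers cover all but 6 ⇒ r3c4=6.
Step 11. [r6c3∈{1}] r6c3 has the single candidate 1. So r6c3=1.
Step 12. [r1c4∈{5}] nothing but 5 survives at r1c4, so r1c4=5.
Step 13. [r6c5∈{6}] only 6 remains possible at r6c5, so r6c5=6.
Step 14. [r2c4∈{2}] r2c4's peers cover all but 2, so r2c4=2.
Step 15. [r6c6∈{2}] r6c6's peers cover all but 2. So r6c6=2.

Answer: 4 1 2 5 3 6 / 3 6 5 2 1 4 / 1 5 4 6 2 3 / 6 2 3 4 5 1 / 2 3 6 1 4 5 / 5 4 1 3 6 2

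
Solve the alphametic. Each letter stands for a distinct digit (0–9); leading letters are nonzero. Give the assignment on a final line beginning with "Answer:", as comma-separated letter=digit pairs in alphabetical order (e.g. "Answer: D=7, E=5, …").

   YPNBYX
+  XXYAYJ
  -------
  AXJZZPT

Step 1. [col 1: X + J ≡ T (mod 10)] no forcing yet in column 1 (carry-in 0); J=2 is free and consistent — try it, so J=2.
Step 2. [col 1: X + J ≡ T (mod 10)] X=3 is one option consistent with column 1 (X + J ≡ T (mod 10), carry-in 0) — take it, so X=3.
Step 3. [col 1: X + J ≡ T (mod 10)] from column 1 (X=3, J=2, carry-in 0, digits 2,3 already taken and all letters distinct): T must equal 5, so T=5.
Step 4. [A] A is the leading digit of a 7-digit sum of two 6-digit numbers; the final carry is exactly 1. So A=1.
Step 5. [col 2: Y + Y ≡ P (mod 10)] no forcing yet in column 2 (carry-in 0); P=8 is free and consistent — try it. So P=8.
Step 6. [col 2: Y + Y ≡ P (mod 10)] column 2 (Y + Y ≡ P (mod 10), carry-in 0) doesn't pin Y yet; pick Y=9 and continue ⇒ Y=9.
Step 7. [col 3: B + A ≡ Z (mod 10)] in column 3 we have B+A≡Z with carry-in 1; given A=1 and digits 1,2,3,5,8,9 already taken and all letters distinct, that pins B to 4, so B=4.
Step 8. [col 3: B + A ≡ Z (mod 10)] from column 3 (B=4, A=1, carry-in 1, digits 1,2,3,4,5,8,9 already taken and all letters distinct): Z must equal 6. So Z=6.
Step 9. [col 4: N + Y ≡ Z (mod 10)] column 4: given Y=9, Z=6, carry-in 0, and digits 1,2,3,4,5,6,8,9 already taken and all letters distinct, N+Y≡Z (mod 10) forces N=7 ⇒ N=7.

Answer: A=1, B=4, J=2, N=7, P=8, T=5, X=3, Y=9, Z=6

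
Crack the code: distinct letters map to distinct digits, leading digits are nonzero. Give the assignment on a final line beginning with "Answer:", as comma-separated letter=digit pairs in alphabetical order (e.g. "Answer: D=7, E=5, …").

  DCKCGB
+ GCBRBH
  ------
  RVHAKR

Step 1. [col 1: B + H ≡ R (mod 10)] R=7 is one option consistent with column 1 (B + H ≡ R (mod 10), carry-in 0) — take it. So R=7.
Step 2. [col 1: B + H ≡ R (mod 10)] several values work for B in column 1 (B + H ≡ R (mod 10), carry-in 0); try B=8, so B=8.
Step 3. [col 1: B + H ≡ R (mod 10)] column 1 reads B+H+carry(0)=R with B=8, R=7; with digits 7,8 already taken and all letters distinct, the only value for H is 9 ⇒ H=9.
Step 4. [col 2: G + B ≡ K (mod 10)] column 2 (G + B ≡ K (mod 10), carry-in 1) doesn't pin K yet; pick K=0 and continue. So K=0.
Step 5. [col 2: G + B ≡ K (mod 10)] column 2: given B=8, K=0, carry-in 1, and digits 0,7,8,9 already taken and all letters distinct, G+B≡K (mod 10) forces G=1 ⇒ G=1.
Step 6. [col 3: C + R ≡ A (mod 10)] column 3 (C + R ≡ A (mod 10), carry-in 1) doesn't pin A yet; pick A=4 and continue ⇒ A=4.
Step 7. [col 3: C + R ≡ A (mod 10)] from column 3 (R=7, A=4, carry-in 1, digits 0,1,4,7,8,9 already taken and all letters distinct): C must equal 6. So C=6.
Step 8. [col 5: C + C ≡ V (mod 10)] column 5: given C=6, carry-in 0, and digits 0,1,4,6,7,8,9 already taken and all letters distinct, C+C≡V (mod 10) forces V=2. So V=2.
Step 9. [col 6: D + G ≡ R (mod 10)] from column 6 (G=1, R=7, carry-in 1, digits 0,1,2,4,6,7,8,9 already taken and all letters distinct): D must equal 5 ⇒ D=5.

Answer: A=4, B=8, C=6, D=5, G=1, H=9, K=0, R=7, V=2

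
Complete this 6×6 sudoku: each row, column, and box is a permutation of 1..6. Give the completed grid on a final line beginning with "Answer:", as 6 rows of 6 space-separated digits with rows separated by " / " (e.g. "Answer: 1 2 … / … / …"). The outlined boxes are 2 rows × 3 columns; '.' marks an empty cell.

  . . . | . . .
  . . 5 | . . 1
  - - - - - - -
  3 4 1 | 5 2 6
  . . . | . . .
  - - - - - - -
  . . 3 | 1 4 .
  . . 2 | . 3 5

Step 1. [r2c5∈{6}] only 6 remains possible at r2c5 ⇒ r2c5=6.
Step 2. [r1c3∈{4,6}] col 3 places 4 nowhere but r1c3 ⇒ r1c3=4.
Step 3. [r2c1∈{2}] r2c1 has the single candidate 2. So r2c1=2.
Step 4. [r4c6∈{3,4}] col 6 places 4 nowhere but r4c6 ⇒ r4c6=4.
Step 5. [r1c6∈{2,3}] col 6 places 3 nowhere but r1c6 ⇒ r1c6=3.
Step 6. [r6c4∈{6}] r6c4 is down to just 6 ⇒ r6c4=6.
Step 7. [r4c3∈{6}] r4c3 is down to just 6, so r4c3=6.
Step 8. [r4c1∈{5}] r4c1 has the single candidate 5, so r4c1=5.
Step 9. [r5c1∈{6}] r5c1 is down to just 6 ⇒ r5c1=6.
Step 10. [r6c2∈{1}] nothing but 1 survives at r6c2 ⇒ r6c2=1.
Step 11. [r1c1∈{1}] nothing but 1 survives at r1c1. So r1c1=1.
Step 12. [r4c5∈{1}] only 1 remains possible at r4c5 ⇒ r4c5=1.
Step 13. [r4c4∈{3}] only 3 remains possible at r4c4. So r4c4=3.
Step 14. [r2c2∈{3}] r2c2 has the single candidate 3. So r2c2=3.
Step 15. [r5c6∈{2}] r5c6 is down to just 2. So r5c6=2.
Step 16. [r1c4∈{2}] r1c4 is down to just 2, so r1c4=2.
Step 17. [r5c2∈{5}] r5c2 has the single candidate 5, so r5c2=5.
Step 18. [r2c4∈{4}] nothing but 4 survives at r2c4, so r2c4=4.
Step 19. [r6c1∈{4}] r6c1's peers cover all but 4 ⇒ r6c1=4.
Step 20. [r4c2∈{2}] r4c2 has the single candidate 2. So r4c2=2.
Step 21. [r1c5∈{5}] r1c5 is down to just 5, so r1c5=5.
Step 22. [r1c2∈{6}] r1c2 has the single candidate 6, so r1c2=6.

Answer: 1 6 4 2 5 3 / 2 3 5 4 6 1 / 3 4 1 5 2 6 / 5 2 6 3 1 4 / 6 5 3 1 4 2 / 4 1 2 6 3 5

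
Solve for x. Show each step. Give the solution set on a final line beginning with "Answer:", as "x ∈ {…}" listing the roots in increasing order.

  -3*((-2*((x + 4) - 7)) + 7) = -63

Step 1. [-3*((-2*((x + 4) - 7)) + 7) = -63] -3·(inner) — divide through by -3. So div: (-2*((x + 4) - 7)) + 7 = 21.
Step 2. [(-2*((x + 4) - 7)) + 7 = 21] subtract 7: x sits inside (… + 7), so sub: -2*((x + 4) - 7) = 14.
Step 3. [-2*((x + 4) - 7) = 14] LHS = -2·(…); ÷-2 both sides. So div: (x + 4) - 7 = -7.
Step 4. [(x + 4) - 7 = -7] the outer -7 inverts by adding 7 ⇒ sub: x + 4 = 0.
Step 5. [x + 4 = 0] subtract 4: x sits inside (… + 4) ⇒ sub: x = -4.

Answer: x ∈ {-4}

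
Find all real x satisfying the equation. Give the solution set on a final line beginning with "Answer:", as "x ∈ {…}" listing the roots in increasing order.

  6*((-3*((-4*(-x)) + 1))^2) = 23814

Step 1. [6*((-3*((-4*(-x)) + 1))^2) = 23814] leading coefficient 6: divide by 6 ⇒ div: (-3*((-4*(-x)) + 1))^2 = 3969.
Step 2. [(-3*((-4*(-x)) + 1))^2 = 3969] 3969 ≥ 0, LHS is (·)² — take ±√. So sqrt: -3*((-4*(-x)) + 1) = 63 or -63.
Step 3. [-3*((-4*(-x)) + 1) = 63 or -63] LHS = -3·(…); ÷-3 both sides, so div: (-4*(-x)) + 1 = -21 or 21.
Step 4. [(-4*(-x)) + 1 = -21 or 21] +1 is outermost — subtract 1 both sides. So sub: -4*(-x) = -22 or 20.
Step 5. [-4*(-x) = -22 or 20] leading coefficient -4: divide by -4 ⇒ div: -x = 11/2 or -5.
Step 6. [-x = 11/2 or -5] flip signs both sides. So neg: x = -11/2 or 5.

Answer: x ∈ {-11/2, 5}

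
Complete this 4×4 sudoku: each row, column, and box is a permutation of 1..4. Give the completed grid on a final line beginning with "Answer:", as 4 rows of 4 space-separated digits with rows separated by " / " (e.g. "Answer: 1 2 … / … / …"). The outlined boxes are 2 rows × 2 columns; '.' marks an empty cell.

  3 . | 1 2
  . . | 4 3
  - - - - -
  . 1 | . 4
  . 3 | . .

Step 1. [r3c1∈{2}] r3c1 has the single candidate 2, so r3c1=2.
Step 2. [r4c1∈{4}] r4c1 is down to just 4. So r4c1=4.
Step 3. [r2c2∈{2}] r2c2's peers cover all but 2, so r2c2=2.
Step 4. [r1c2∈{4}] only 4 remains possible at r1c2, so r1c2=4.
Step 5. [r4c4∈{1}] only 1 remains possible at r4c4. So r4c4=1.
Step 6. [r3c3∈{3}] r3c3 has the single candidate 3, so r3c3=3.
Step 7. [r2c1∈{1}] r2c1 is down to just 1, so r2c1=1.
Step 8. [r4c3∈{2}] r4c3 has the single candidate 2 ⇒ r4c3=2.

Answer: 3 4 1 2 / 1 2 4 3 / 2 1 3 4 / 4 3 2 1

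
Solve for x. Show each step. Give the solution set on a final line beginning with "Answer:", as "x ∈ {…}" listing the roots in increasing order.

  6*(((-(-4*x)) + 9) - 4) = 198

Step 1. [6*(((-(-4*x)) + 9) - 4) = 198] LHS = 6·(…); ÷6 both sides. So div: ((-(-4*x)) + 9) - 4 = 33.
Step 2. [((-(-4*x)) + 9) - 4 = 33] -4 is outermost — add 4 both sides, so sub: (-(-4*x)) + 9 = 37.
Step 3. [(-(-4*x)) + 9 = 37] the outer +9 inverts by subtracting 9. So sub: -(-4*x) = 28.
Step 4. [-(-4*x) = 28] flip signs both sides, so neg: -4*x = -28.
Step 5. [-4*x = -28] -4·(inner) — divide through by -4. So div: x = 7.

Answer: x ∈ {7}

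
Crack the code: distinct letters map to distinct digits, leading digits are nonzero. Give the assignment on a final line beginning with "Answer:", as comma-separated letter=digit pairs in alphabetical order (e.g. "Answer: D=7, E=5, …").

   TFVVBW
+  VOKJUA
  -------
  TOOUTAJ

Step 1. [T] the sum has 7 digits but both addends have 6; that extra leading digit T is the final carry, namely 1 ⇒ T=1.
Step 2. [col 1: W + A ≡ J (mod 10)] A=7 is one option consistent with column 1 (W + A ≡ J (mod 10), carry-in 0) — take it, so A=7.
Step 3. [col 1: W + A ≡ J (mod 10)] column 1 (W + A ≡ J (mod 10), carry-in 0) doesn't pin J yet; pick J=3 and continue. So J=3.
Step 4. [col 1: W + A ≡ J (mod 10)] column 1: given A=7, J=3, carry-in 0, and digits 1,3,7 already taken and all letters distinct, W+A≡J (mod 10) forces W=6. So W=6.
Step 5. [col 2: B + U ≡ A (mod 10)] several values work for U in column 2 (B + U ≡ A (mod 10), carry-in 1); try U=4 ⇒ U=4.
Step 6. [col 2: B + U ≡ A (mod 10)] column 2: given U=4, A=7, carry-in 1, and digits 1,3,4,6,7 already taken and all letters distinct, B+U≡A (mod 10) forces B=2. So B=2.
Step 7. [col 3: V + J ≡ T (mod 10)] column 3: given J=3, T=1, carry-in 0, and digits 1,2,3,4,6,7 already taken and all letters distinct, V+J≡T (mod 10) forces V=8. So V=8.
Step 8. [col 4: V + K ≡ U (mod 10)] from column 4 (V=8, U=4, carry-in 1, digits 1,2,3,4,6,7,8 already taken and all letters distinct): K must equal 5. So K=5.
Step 9. [col 5: F + O ≡ O (mod 10)] column 5 reads F+O+carry(1)=O with nothing yet; with digits 1,2,3,4,5,6,7,8 already taken and all letters distinct, the only value for O is 0, so O=0.
Step 10. [col 5: F + O ≡ O (mod 10)] column 5: given O=0, carry-in 1, and digits 0,1,2,3,4,5,6,7,8 already taken and all letters distinct, F+O≡O (mod 10) forces F=9, so F=9.

Answer: A=7, B=2, F=9, J=3, K=5, O=0, T=1, U=4, V=8, W=6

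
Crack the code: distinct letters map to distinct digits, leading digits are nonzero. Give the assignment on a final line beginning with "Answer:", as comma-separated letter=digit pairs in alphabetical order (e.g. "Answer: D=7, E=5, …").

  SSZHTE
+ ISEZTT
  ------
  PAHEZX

Step 1. [col 1: E + T ≡ X (mod 10)] column 1 (E + T ≡ X (mod 10), carry-in 0) doesn't pin X yet; pick X=8 and continue, so X=8.
Step 2. [col 1: E + T ≡ X (mod 10)] several values work for E in column 1 (E + T ≡ X (mod 10), carry-in 0); try E=1, so E=1.
Step 3. [col 1: E + T ≡ X (mod 10)] from column 1 (E=1, X=8, carry-in 0, digits 1,8 already taken and all letters distinct): T must equal 7. So T=7.
Step 4. [col 2: T + T ≡ Z (mod 10)] column 2 reads T+T+carry(0)=Z with T=7; with digits 1,7,8 already taken and all letters distinct, the only value for Z is 4 ⇒ Z=4.
Step 5. [col 3: H + Z ≡ E (mod 10)] column 3: given Z=4, E=1, carry-in 1, and digits 1,4,7,8 already taken and all letters distinct, H+Z≡E (mod 10) forces H=6 ⇒ H=6.
Step 6. [col 5: S + S ≡ A (mod 10)] column 5 reads S+S+carry(0)=A with nothing yet; with digits 1,4,6,7,8 already taken and all letters distinct, the only value for S is 5. So S=5.
Step 7. [col 5: S + S ≡ A (mod 10)] from column 5 (S=5, carry-in 0, digits 1,4,5,6,7,8 already taken and all letters distinct): A must equal 0. So A=0.
Step 8. [col 6: S + I ≡ P (mod 10)] column 6 reads S+I+carry(1)=P with S=5; with digits 0,1,4,5,6,7,8 already taken and all letters distinct, the only value for P is 9, so P=9.
Step 9. [col 6: S + I ≡ P (mod 10)] in column 6 we have S+I≡P with carry-in 1; given S=5, P=9 and digits 0,1,4,5,6,7,8,9 already taken and all letters distinct, that pins I to 3. So I=3.

Answer: A=0, E=1, H=6, I=3, P=9, S=5, T=7, X=8, Z=4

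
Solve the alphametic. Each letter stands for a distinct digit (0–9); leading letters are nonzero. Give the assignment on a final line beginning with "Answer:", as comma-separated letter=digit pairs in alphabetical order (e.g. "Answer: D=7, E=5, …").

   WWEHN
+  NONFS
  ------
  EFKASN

Step 1. [col 1: N + S ≡ N (mod 10)] column 1 reads N+S+carry(0)=N with nothing yet; with all letters distinct, none taken yet, the only value for S is 0. So S=0.
Step 2. [col 1: N + S ≡ N (mod 10)] no forcing yet in column 1 (carry-in 0); N=7 is free and consistent — try it ⇒ N=7.
Step 3. [col 2: H + F ≡ S (mod 10)] several values work for F in column 2 (H + F ≡ S (mod 10), carry-in 0); try F=6, so F=6.
Step 4. [E] E is the leading digit of a 6-digit sum of two 5-digit numbers; the final carry is exactly 1. So E=1.
Step 5. [col 2: H + F ≡ S (mod 10)] from column 2 (F=6, S=0, carry-in 0, digits 0,1,6,7 already taken and all letters distinct): H must equal 4. So H=4.
Step 6. [col 3: E + N ≡ A (mod 10)] in column 3 we have E+N≡A with carry-in 1; given E=1, N=7 and digits 0,1,4,6,7 already taken and all letters distinct, that pins A to 9. So A=9.
Step 7. [col 4: W + O ≡ K (mod 10)] no forcing yet in column 4 (carry-in 0); K=3 is free and consistent — try it ⇒ K=3.
Step 8. [col 4: W + O ≡ K (mod 10)] no forcing yet in column 4 (carry-in 0); O=5 is free and consistent — try it. So O=5.
Step 9. [col 4: W + O ≡ K (mod 10)] in column 4 we have W+O≡K with carry-in 0; given O=5, K=3 and digits 0,1,3,4,5,6,7,9 already taken and all letters distinct, that pins W to 8 ⇒ W=8.

Answer: A=9, E=1, F=6, H=4, K=3, N=7, O=5, S=0, W=8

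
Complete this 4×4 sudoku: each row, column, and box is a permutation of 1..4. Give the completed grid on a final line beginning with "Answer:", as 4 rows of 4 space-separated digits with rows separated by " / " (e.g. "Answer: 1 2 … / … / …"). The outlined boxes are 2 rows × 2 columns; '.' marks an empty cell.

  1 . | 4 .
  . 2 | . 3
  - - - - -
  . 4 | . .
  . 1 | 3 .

Step 1. [r3c3∈{1,2}] across col 3, 2 lands solely at r3c3, so r3c3=2.
Step 2. [r4c4∈{4}] r4c4's peers cover all but 4. So r4c4=4.
Step 3. [r3c1∈{3}] only 3 remains possible at r3c1, so r3c1=3.
Step 4. [r3c4∈{1}] nothing but 1 survives at r3c4, so r3c4=1.
Step 5. [r1c2∈{3}] r1c2 is down to just 3, so r1c2=3.
Step 6. [r1c4∈{2}] r1c4 is down to just 2. So r1c4=2.
Step 7. [r2c3∈{1}] only 1 remains possible at r2c3 ⇒ r2c3=1.
Step 8. [r4c1∈{2}] only 2 remains possible at r4c1. So r4c1=2.
Step 9. [r2c1∈{4}] only 4 remains possible at r2c1, so r2c1=4.

Answer: 1 3 4 2 / 4 2 1 3 / 3 4 2 1 / 2 1 3 4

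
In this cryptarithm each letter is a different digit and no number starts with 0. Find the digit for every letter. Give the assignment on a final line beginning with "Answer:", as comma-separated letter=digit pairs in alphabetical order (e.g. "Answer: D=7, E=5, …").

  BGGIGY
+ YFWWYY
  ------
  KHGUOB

Step 1. [col 1: Y + Y ≡ B (mod 10)] column 1 (Y + Y ≡ B (mod 10), carry-in 0) doesn't pin B yet; pick B=4 and continue, so B=4.
Step 2. [col 1: Y + Y ≡ B (mod 10)] Y=2 is one option consistent with column 1 (Y + Y ≡ B (mod 10), carry-in 0) — take it. So Y=2.
Step 3. [col 2: G + Y ≡ O (mod 10)] column 2 (G + Y ≡ O (mod 10), carry-in 0) doesn't pin O yet; pick O=3 and continue ⇒ O=3.
Step 4. [col 2: G + Y ≡ O (mod 10)] in column 2 we have G+Y≡O with carry-in 0; given Y=2, O=3 and digits 2,3,4 already taken and all letters distinct, that pins G to 1, so G=1.
Step 5. [col 3: I + W ≡ U (mod 10)] W=9 is one option consistent with column 3 (I + W ≡ U (mod 10), carry-in 0) — take it ⇒ W=9.
Step 6. [col 3: I + W ≡ U (mod 10)] several values work for I in column 3 (I + W ≡ U (mod 10), carry-in 0); try I=6, so I=6.
Step 7. [col 3: I + W ≡ U (mod 10)] column 3 reads I+W+carry(0)=U with I=6, W=9; with digits 1,2,3,4,6,9 already taken and all letters distinct, the only value for U is 5. So U=5.
Step 8. [col 5: G + F ≡ H (mod 10)] column 5 reads G+F+carry(1)=H with G=1; with digits 1,2,3,4,5,6,9 already taken and all letters distinct, the only value for H is 0. So H=0.
Step 9. [col 5: G + F ≡ H (mod 10)] in column 5 we have G+F≡H with carry-in 1; given G=1, H=0 and digits 0,1,2,3,4,5,6,9 already taken and all letters distinct, that pins F to 8. So F=8.
Step 10. [col 6: B + Y ≡ K (mod 10)] in column 6 we have B+Y≡K with carry-in 1; given B=4, Y=2 and digits 0,1,2,3,4,5,6,8,9 already taken and all letters distinct, that pins K to 7 ⇒ K=7.

Answer: B=4, F=8, G=1, H=0, I=6, K=7, O=3, U=5, W=9, Y=2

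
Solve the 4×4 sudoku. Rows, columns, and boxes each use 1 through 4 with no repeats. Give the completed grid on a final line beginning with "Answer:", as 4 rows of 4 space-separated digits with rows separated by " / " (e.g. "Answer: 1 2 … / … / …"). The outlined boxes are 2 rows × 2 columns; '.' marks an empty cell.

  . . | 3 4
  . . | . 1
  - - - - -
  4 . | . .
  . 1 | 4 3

Step 1. [r1c2∈{2}] r1c2 has the single candidate 2, so r1c2=2.
Step 2. [r2c1∈{3}] r2c1 has the single candidate 3, so r2c1=3.
Step 3. [r2c3∈{2}] r2c3 is down to just 2 ⇒ r2c3=2.
Step 4. [r3c4∈{2}] r3c4's peers cover all but 2. So r3c4=2.
Step 5. [r2c2∈{4}] nothing but 4 survives at r2c2. So r2c2=4.
Step 6. [r1c1∈{1}] nothing but 1 survives at r1c1, so r1c1=1.
Step 7. [r3c2∈{3}] r3c2's peers cover all but 3 ⇒ r3c2=3.
Step 8. [r4c1∈{2}] r4c1 is down to just 2, so r4c1=2.
Step 9. [r3c3∈{1}] r3c3's peers cover all but 1. So r3c3=1.

Answer: 1 2 3 4 / 3 4 2 1 / 4 3 1 2 / 2 1 4 3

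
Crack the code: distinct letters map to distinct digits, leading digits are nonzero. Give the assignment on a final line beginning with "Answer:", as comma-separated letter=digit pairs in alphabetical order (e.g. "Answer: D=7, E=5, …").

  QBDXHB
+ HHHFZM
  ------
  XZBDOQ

Step 1. [col 1: B + M ≡ Q (mod 10)] several values work for B in column 1 (B + M ≡ Q (mod 10), carry-in 0); try B=2 ⇒ B=2.
Step 2. [col 1: B + M ≡ Q (mod 10)] no forcing yet in column 1 (carry-in 0); M=9 is free and consistent — try it. So M=9.
Step 3. [col 1: B + M ≡ Q (mod 10)] column 1 reads B+M+carry(0)=Q with B=2, M=9; with digits 2,9 already taken and all letters distinct, the only value for Q is 1. So Q=1.
Step 4. [col 2: H + Z ≡ O (mod 10)] O=4 is one option consistent with column 2 (H + Z ≡ O (mod 10), carry-in 1) — take it. So O=4.
Step 5. [col 2: H + Z ≡ O (mod 10)] several values work for Z in column 2 (H + Z ≡ O (mod 10), carry-in 1); try Z=8, so Z=8.
Step 6. [col 2: H + Z ≡ O (mod 10)] column 2: given Z=8, O=4, carry-in 1, and digits 1,2,4,8,9 already taken and all letters distinct, H+Z≡O (mod 10) forces H=5. So H=5.
Step 7. [col 3: X + F ≡ D (mod 10)] no forcing yet in column 3 (carry-in 1); F=0 is free and consistent — try it, so F=0.
Step 8. [col 3: X + F ≡ D (mod 10)] from column 3 (F=0, carry-in 1, digits 0,1,2,4,5,8,9 already taken and all letters distinct): X must equal 6. So X=6.
Step 9. [col 3: X + F ≡ D (mod 10)] from column 3 (X=6, F=0, carry-in 1, digits 0,1,2,4,5,6,8,9 already taken and all letters distinct): D must equal 7 ⇒ D=7.

Answer: B=2, D=7, F=0, H=5, M=9, O=4, Q=1, X=6, Z=8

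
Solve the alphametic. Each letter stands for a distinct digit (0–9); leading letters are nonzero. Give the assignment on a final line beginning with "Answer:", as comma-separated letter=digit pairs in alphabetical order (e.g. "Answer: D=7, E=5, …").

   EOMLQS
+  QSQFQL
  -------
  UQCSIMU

Step 1. [col 1: S + L ≡ U (mod 10)] U=1 is one option consistent with column 1 (S + L ≡ U (mod 10), carry-in 0) — take it, so U=1.
Step 2. [col 1: S + L ≡ U (mod 10)] no forcing yet in column 1 (carry-in 0); S=8 is free and consistent — try it. So S=8.
Step 3. [col 1: S + L ≡ U (mod 10)] column 1: given S=8, U=1, carry-in 0, and digits 1,8 already taken and all letters distinct, S+L≡U (mod 10) forces L=3, so L=3.
Step 4. [col 2: Q + Q ≡ M (mod 10)] Q=2 is one option consistent with column 2 (Q + Q ≡ M (mod 10), carry-in 1) — take it. So Q=2.
Step 5. [col 2: Q + Q ≡ M (mod 10)] column 2 reads Q+Q+carry(1)=M with Q=2; with digits 1,2,3,8 already taken and all letters distinct, the only value for M is 5, so M=5.
Step 6. [col 3: L + F ≡ I (mod 10)] several values work for F in column 3 (L + F ≡ I (mod 10), carry-in 0); try F=7, so F=7.
Step 7. [col 3: L + F ≡ I (mod 10)] from column 3 (L=3, F=7, carry-in 0, digits 1,2,3,5,7,8 already taken and all letters distinct): I must equal 0 ⇒ I=0.
Step 8. [col 5: O + S ≡ C (mod 10)] from column 5 (S=8, carry-in 0, digits 0,1,2,3,5,7,8 already taken and all letters distinct): O must equal 6 ⇒ O=6.
Step 9. [col 5: O + S ≡ C (mod 10)] in column 5 we have O+S≡C with carry-in 0; given O=6, S=8 and digits 0,1,2,3,5,6,7,8 already taken and all letters distinct, that pins C to 4. So C=4.
Step 10. [col 6: E + Q ≡ Q (mod 10)] in column 6 we have E+Q≡Q with carry-in 1; given Q=2 and digits 0,1,2,3,4,5,6,7,8 already taken and all letters distinct, that pins E to 9 ⇒ E=9.

Answer: C=4, E=9, F=7, I=0, L=3, M=5, O=6, Q=2, S=8, U=1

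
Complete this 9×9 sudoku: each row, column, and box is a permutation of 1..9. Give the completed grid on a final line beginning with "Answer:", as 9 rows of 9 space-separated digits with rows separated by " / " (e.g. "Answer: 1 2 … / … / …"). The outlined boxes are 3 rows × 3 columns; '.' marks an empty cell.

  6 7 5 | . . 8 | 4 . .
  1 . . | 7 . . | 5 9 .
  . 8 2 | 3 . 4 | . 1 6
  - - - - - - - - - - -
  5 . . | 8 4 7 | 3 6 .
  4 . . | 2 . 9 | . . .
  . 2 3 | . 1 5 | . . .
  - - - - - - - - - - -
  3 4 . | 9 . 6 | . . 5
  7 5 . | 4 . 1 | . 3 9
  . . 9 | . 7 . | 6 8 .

Step 1. [r5c3∈{1,6,7,8}] 7 has one home in col 3: r5c3. So r5c3=7.
Step 2. [r8c7∈{2}] r8c7 has the single candidate 2, so r8c7=2.
Step 3. [r6c9∈{4,7,8}] r6c9 is the only open cell in col 9 admitting 7, so r6c9=7.
Step 4. [r7c5∈{2,8}] row 7 places 2 nowhere but r7c5. So r7c5=2.
Step 5. [r4c3∈{1}] r4c3 has the single candidate 1, so r4c3=1.
Step 6. [r2c9∈{2,3,8}] in row 2, 8 fits only at r2c9 ⇒ r2c9=8.
Step 7. [r7c7∈{1,7}] across row 7, 1 lands solely at r7c7 ⇒ r7c7=1.
Step 8. [r6c1∈{8,9}] col 1 places 8 nowhere but r6c1 ⇒ r6c1=8.
Step 9. [r7c3∈{8}] r7c3 has the single candidate 8, so r7c3=8.
Step 10. [r1c8∈{2}] only 2 remains possible at r1c8. So r1c8=2.
Step 11. [r5c2∈{6}] r5c2's peers cover all but 6 ⇒ r5c2=6.
Step 12. [r1c5∈{9}] nothing but 9 survives at r1c5 ⇒ r1c5=9.
Step 13. [r2c2∈{3}] r2c2 is down to just 3 ⇒ r2c2=3.
Step 14. [r9c9∈{4}] r9c9's peers cover all but 4, so r9c9=4.
Step 15. [r1c4∈{1}] only 1 remains possible at r1c4 ⇒ r1c4=1.
Step 16. [r9c6∈{3}] r9c6 is down to just 3. So r9c6=3.
Step 17. [r6c4∈{6}] r6c4 is down to just 6. So r6c4=6.
Step 18. [r8c5∈{8}] nothing but 8 survives at r8c5, so r8c5=8.
Step 19. [r2c3∈{4}] r2c3 is down to just 4. So r2c3=4.
Step 20. [r5c9∈{1}] nothing but 1 survives at r5c9, so r5c9=1.
Step 21. [r6c7∈{9}] nothing but 9 survives at r6c7 ⇒ r6c7=9.
Step 22. [r9c2∈{1}] nothing but 1 survives at r9c2. So r9c2=1.
Step 23. [r4c9∈{2}] r4c9 is down to just 2. So r4c9=2.
Step 24. [r7c8∈{7}] r7c8's peers cover all but 7, so r7c8=7.
Step 25. [r6c8∈{4}] r6c8's peers cover all but 4, so r6c8=4.
Step 26. [r9c1∈{2}] r9c1 is down to just 2 ⇒ r9c1=2.
Step 27. [r2c6∈{2}] nothing but 2 survives at r2c6 ⇒ r2c6=2.
Step 28. [r9c4∈{5}] nothing but 5 survives at r9c4, so r9c4=5.
Step 29. [r5c7∈{8}] r5c7's peers cover all but 8 ⇒ r5c7=8.
Step 30. [r1c9∈{3}] nothing but 3 survives at r1c9 ⇒ r1c9=3.
Step 31. [r8c3∈{6}] r8c3 has the single candidate 6, so r8c3=6.
Step 32. [r5c8∈{5}] r5c8 has the single candidate 5 ⇒ r5c8=5.
Step 33. [r3c1∈{9}] nothing but 9 survives at r3c1, so r3c1=9.
Step 34. [r5c5∈{3}] r5c5 is down to just 3, so r5c5=3.
Step 35. [r3c7∈{7}] r3c7 has the single candidate 7. So r3c7=7.
Step 36. [r3c5∈{5}] only 5 remains possible at r3c5. So r3c5=5.
Step 37. [r4c2∈{9}] only 9 remains possible at r4c2, so r4c2=9.
Step 38. [r2c5∈{6}] r2c5 has the single candidate 6. So r2c5=6.

Answer: 6 7 5 1 9 8 4 2 3 / 1 3 4 7 6 2 5 9 8 / 9 8 2 3 5 4 7 1 6 / 5 9 1 8 4 7 3 6 2 / 4 6 7 2 3 9 8 5 1 / 8 2 3 6 1 5 9 4 7 / 3 4 8 9 2 6 1 7 5 / 7 5 6 4 8 1 2 3 9 / 2 1 9 5 7 3 6 8 4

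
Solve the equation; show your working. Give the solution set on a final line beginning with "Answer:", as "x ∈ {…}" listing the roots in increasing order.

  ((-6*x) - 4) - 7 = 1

Step 1. [((-6*x) - 4) - 7 = 1] the outer -7 inverts by adding 7 ⇒ sub: (-6*x) - 4 = 8.
Step 2. [(-6*x) - 4 = 8] the outer -4 inverts by adding 4, so sub: -6*x = 12.
Step 3. [-6*x = 12] LHS = -6·(…); ÷-6 both sides ⇒ div: x = -2.

Answer: x ∈ {-2}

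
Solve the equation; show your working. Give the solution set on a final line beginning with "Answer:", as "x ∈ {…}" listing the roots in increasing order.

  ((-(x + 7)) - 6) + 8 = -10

Step 1. [((-(x + 7)) - 6) + 8 = -10] subtract 8: x sits inside (… + 8). So sub: (-(x + 7)) - 6 = -18.
Step 2. [(-(x + 7)) - 6 = -18] peel the -6: add 6 from each side ⇒ sub: -(x + 7) = -12.
Step 3. [-(x + 7) = -12] LHS negated; negate both sides, so neg: x + 7 = 12.
Step 4. [x + 7 = 12] subtract 7: x sits inside (… + 7) ⇒ sub: x = 5.

Answer: x ∈ {5}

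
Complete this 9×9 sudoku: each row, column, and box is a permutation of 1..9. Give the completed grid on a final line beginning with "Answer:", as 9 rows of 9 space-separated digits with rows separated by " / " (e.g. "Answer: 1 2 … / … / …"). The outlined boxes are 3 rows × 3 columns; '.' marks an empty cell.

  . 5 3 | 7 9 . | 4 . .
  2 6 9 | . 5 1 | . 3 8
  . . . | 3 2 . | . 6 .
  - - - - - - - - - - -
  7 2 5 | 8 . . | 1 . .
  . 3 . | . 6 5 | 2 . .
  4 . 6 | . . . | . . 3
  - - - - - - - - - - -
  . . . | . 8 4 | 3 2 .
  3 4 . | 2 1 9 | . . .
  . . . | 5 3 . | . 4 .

Step 1. [r9c6∈{6,7}] across box 8, 7 lands solely at r9c6, so r9c6=7.
Step 2. [r4c9∈{4,6,9}] row 4 places 6 nowhere but r4c9 ⇒ r4c9=6.
Step 3. [r2c7∈{7}] r2c7 is down to just 7. So r2c7=7.
Step 4. [r7c1∈{1,5,6,9}] across col 1, 5 lands solely at r7c1. So r7c1=5.
Step 5. [r3c6∈{8}] r3c6's peers cover all but 8 ⇒ r3c6=8.
Step 6. [r3c1∈{1}] r3c1's peers cover all but 1, so r3c1=1.
Step 7. [r4c8∈{9}] nothing but 9 survives at r4c8 ⇒ r4c8=9.
Step 8. [r9c1∈{6,8,9}] in col 1, 6 fits only at r9c1. So r9c1=6.
Step 9. [r5c1∈{8,9}] across col 1, 9 lands solely at r5c1 ⇒ r5c1=9.
Step 10. [r5c9∈{4,7}] in col 9, 4 fits only at r5c9 ⇒ r5c9=4.
Step 11. [r5c8∈{7,8}] 7 has one home in row 5: r5c8 ⇒ r5c8=7.
Step 12. [r5c3∈{1,8}] r5c3 is the only open cell in row 5 admitting 8, so r5c3=8.
Step 13. [r8c3∈{7}] nothing but 7 survives at r8c3. So r8c3=7.
Step 14. [r7c3∈{1}] r7c3 has the single candidate 1, so r7c3=1.
Step 15. [r8c9∈{5}] nothing but 5 survives at r8c9, so r8c9=5.
Step 16. [r3c9∈{9}] r3c9 is down to just 9, so r3c9=9.
Step 17. [r8c8∈{8}] r8c8's peers cover all but 8. So r8c8=8.
Step 18. [r3c7∈{5}] r3c7's peers cover all but 5 ⇒ r3c7=5.
Step 19. [r7c2∈{9}] r7c2's peers cover all but 9 ⇒ r7c2=9.
Step 20. [r5c4∈{1}] only 1 remains possible at r5c4. So r5c4=1.
Step 21. [r1c8∈{1}] only 1 remains possible at r1c8. So r1c8=1.
Step 22. [r7c4∈{6}] r7c4's peers cover all but 6, so r7c4=6.
Step 23. [r2c4∈{4}] r2c4 has the single candidate 4, so r2c4=4.
Step 24. [r4c5∈{4}] r4c5 has the single candidate 4. So r4c5=4.
Step 25. [r6c4∈{9}] nothing but 9 survives at r6c4, so r6c4=9.
Step 26. [r6c8∈{5}] only 5 remains possible at r6c8. So r6c8=5.
Step 27. [r6c7∈{8}] r6c7 is down to just 8, so r6c7=8.
Step 28. [r3c2∈{7}] r3c2 has the single candidate 7, so r3c2=7.
Step 29. [r9c7∈{9}] r9c7's peers cover all but 9 ⇒ r9c7=9.
Step 30. [r9c3∈{2}] nothing but 2 survives at r9c3 ⇒ r9c3=2.
Step 31. [r1c6∈{6}] r1c6's peers cover all but 6 ⇒ r1c6=6.
Step 32. [r6c6∈{2}] only 2 remains possible at r6c6, so r6c6=2.
Step 33. [r4c6∈{3}] nothing but 3 survives at r4c6, so r4c6=3.
Step 34. [r8c7∈{6}] r8c7's peers cover all but 6, so r8c7=6.
Step 35. [r9c9∈{1}] r9c9 is down to just 1. So r9c9=1.
Step 36. [r6c5∈{7}] only 7 remains possible at r6c5. So r6c5=7.
Step 37. [r1c1∈{8}] r1c1 has the single candidate 8, so r1c1=8.
Step 38. [r1c9∈{2}] r1c9 has the single candidate 2 ⇒ r1c9=2.
Step 39. [r6c2∈{1}] only 1 remains possible at r6c2. So r6c2=1.
Step 40. [r7c9∈{7}] nothing but 7 survives at r7c9. So r7c9=7.
Step 41. [r3c3∈{4}] r3c3's peers cover all but 4. So r3c3=4.
Step 42. [r9c2∈{8}] only 8 remains possible at r9c2, so r9c2=8.

Answer: 8 5 3 7 9 6 4 1 2 / 2 6 9 4 5 1 7 3 8 / 1 7 4 3 2 8 5 6 9 / 7 2 5 8 4 3 1 9 6 / 9 3 8 1 6 5 2 7 4 / 4 1 6 9 7 2 8 5 3 / 5 9 1 6 8 4 3 2 7 / 3 4 7 2 1 9 6 8 5 / 6 8 2 5 3 7 9 4 1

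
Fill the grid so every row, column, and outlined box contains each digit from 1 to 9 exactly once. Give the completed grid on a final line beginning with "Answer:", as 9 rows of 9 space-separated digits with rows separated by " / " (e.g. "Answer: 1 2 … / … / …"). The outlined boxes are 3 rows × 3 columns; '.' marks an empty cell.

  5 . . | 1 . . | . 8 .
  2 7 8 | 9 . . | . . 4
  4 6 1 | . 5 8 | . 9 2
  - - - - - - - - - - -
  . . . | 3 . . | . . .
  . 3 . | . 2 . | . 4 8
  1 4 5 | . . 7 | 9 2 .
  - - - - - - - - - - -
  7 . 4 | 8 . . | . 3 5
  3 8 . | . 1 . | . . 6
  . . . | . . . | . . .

Step 1. [r9c9∈{1,7,9}] col 9 places 9 nowhere but r9c9 ⇒ r9c9=9.
Step 2. [r9c1∈{6}] r9c1 is down to just 6 ⇒ r9c1=6.
Step 3. [r9c3∈{2}] r9c3 has the single candidate 2, so r9c3=2.
Step 4. [r8c4∈{2,4,5,7}] col 4 places 2 nowhere but r8c4. So r8c4=2.
Step 5. [r8c6∈{4,5,9}] in row 8, 5 fits only at r8c6, so r8c6=5.
Step 6. [r5c1∈{9}] r5c1's peers cover all but 9, so r5c1=9.
Step 7. [r6c4∈{6}] r6c4 has the single candidate 6 ⇒ r6c4=6.
Step 8. [r4c9∈{1,7}] col 9 places 1 nowhere but r4c9 ⇒ r4c9=1.
Step 9. [r1c3∈{3,9}] 3 has one home in col 3: r1c3. So r1c3=3.
Step 10. [r9c4∈{4,7}] col 4 places 4 nowhere but r9c4. So r9c4=4.
Step 11. [r8c8∈{7}] r8c8 has the single candidate 7. So r8c8=7.
Step 12. [r9c8∈{1}] only 1 remains possible at r9c8 ⇒ r9c8=1.
Step 13. [r1c9∈{7}] only 7 remains possible at r1c9. So r1c9=7.
Step 14. [r1c7∈{6}] r1c7's peers cover all but 6. So r1c7=6.
Step 15. [r5c3∈{6,7}] r5c3 is the only open cell in row 5 admitting 6. So r5c3=6.
Step 16. [r2c7∈{1,3,5}] in row 2, 1 fits only at r2c7. So r2c7=1.
Step 17. [r5c7∈{5,7}] across row 5, 7 lands solely at r5c7 ⇒ r5c7=7.
Step 18. [r1c5∈{4}] r1c5 is down to just 4, so r1c5=4.
Step 19. [r9c6∈{3}] r9c6's peers cover all but 3, so r9c6=3.
Step 20. [r2c6∈{6}] only 6 remains possible at r2c6 ⇒ r2c6=6.
Step 21. [r7c6∈{9}] r7c6's peers cover all but 9 ⇒ r7c6=9.
Step 22. [r6c5∈{8}] r6c5's peers cover all but 8. So r6c5=8.
Step 23. [r4c7∈{5}] r4c7's peers cover all but 5. So r4c7=5.
Step 24. [r9c7∈{8}] r9c7 has the single candidate 8, so r9c7=8.
Step 25. [r4c8∈{6}] only 6 remains possible at r4c8. So r4c8=6.
Step 26. [r8c3∈{9}] r8c3 is down to just 9, so r8c3=9.
Step 27. [r6c9∈{3}] only 3 remains possible at r6c9, so r6c9=3.
Step 28. [r1c2∈{9}] nothing but 9 survives at r1c2, so r1c2=9.
Step 29. [r4c5∈{9}] r4c5 has the single candidate 9 ⇒ r4c5=9.
Step 30. [r8c7∈{4}] r8c7 is down to just 4 ⇒ r8c7=4.
Step 31. [r7c2∈{1}] r7c2 is down to just 1. So r7c2=1.
Step 32. [r1c6∈{2}] nothing but 2 survives at r1c6 ⇒ r1c6=2.
Step 33. [r2c8∈{5}] only 5 remains possible at r2c8 ⇒ r2c8=5.
Step 34. [r7c7∈{2}] r7c7 is down to just 2, so r7c7=2.
Step 35. [r9c5∈{7}] r9c5's peers cover all but 7. So r9c5=7.
Step 36. [r4c3∈{7}] nothing but 7 survives at r4c3. So r4c3=7.
Step 37. [r5c6∈{1}] r5c6's peers cover all but 1, so r5c6=1.
Step 38. [r7c5∈{6}] r7c5's peers cover all but 6 ⇒ r7c5=6.
Step 39. [r2c5∈{3}] nothing but 3 survives at r2c5. So r2c5=3.
Step 40. [r3c7∈{3}] r3c7's peers cover all but 3, so r3c7=3.
Step 41. [r3c4∈{7}] r3c4 has the single candidate 7, so r3c4=7.
Step 42. [r9c2∈{5}] r9c2 is down to just 5 ⇒ r9c2=5.
Step 43. [r4c2∈{2}] nothing but 2 survives at r4c2, so r4c2=2.
Step 44. [r4c6∈{4}] r4c6's peers cover all but 4, so r4c6=4.
Step 45. [r5c4∈{5}] only 5 remains possible at r5c4, so r5c4=5.
Step 46. [r4c1∈{8}] r4c1 has the single candidate 8, so r4c1=8.

Answer: 5 9 3 1 4 2 6 8 7 / 2 7 8 9 3 6 1 5 4 / 4 6 1 7 5 8 3 9 2 / 8 2 7 3 9 4 5 6 1 / 9 3 6 5 2 1 7 4 8 / 1 4 5 6 8 7 9 2 3 / 7 1 4 8 6 9 2 3 5 / 3 8 9 2 1 5 4 7 6 / 6 5 2 4 7 3 8 1 9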